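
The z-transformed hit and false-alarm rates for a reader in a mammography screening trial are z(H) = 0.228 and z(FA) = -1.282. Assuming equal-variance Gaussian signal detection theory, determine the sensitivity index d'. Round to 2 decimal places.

d' = 1.51

d' = z(H) − z(FA) = 0.228 − (-1.282) = 1.510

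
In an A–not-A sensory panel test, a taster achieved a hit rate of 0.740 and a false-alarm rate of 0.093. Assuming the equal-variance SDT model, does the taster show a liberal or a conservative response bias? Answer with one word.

conservative

z(H) = 0.643, z(FA) = -1.323
c = −½·(z(H) + z(FA)) = 0.340
c > 0 → conservative criterion (biased toward responding “no”).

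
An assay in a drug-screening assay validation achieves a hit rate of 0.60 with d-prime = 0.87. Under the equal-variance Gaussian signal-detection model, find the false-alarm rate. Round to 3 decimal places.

false-alarm rate = 0.269

z(hit rate) = z(0.60) = 0.2533
z(FA) = z(H) − d' = 0.2533 − 0.87 = -0.6167
false-alarm rate = Φ(-0.6167) = 0.2687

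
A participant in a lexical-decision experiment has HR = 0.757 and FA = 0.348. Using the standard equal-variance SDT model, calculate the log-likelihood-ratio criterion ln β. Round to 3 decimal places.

ln β = -0.166

Φ⁻¹(H) = Φ⁻¹(0.757) = 0.6967
Φ⁻¹(FA) = Φ⁻¹(0.348) = -0.3907
ln β = −½·[z(H)² − z(FA)²] = −0.5 × (0.4854 − 0.1526) = -0.1664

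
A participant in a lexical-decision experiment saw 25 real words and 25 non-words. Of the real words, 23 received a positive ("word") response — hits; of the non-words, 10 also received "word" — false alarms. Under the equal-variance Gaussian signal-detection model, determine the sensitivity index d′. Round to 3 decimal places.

d′ = 1.658

H = 23/25 = 0.9200
FA = 10/25 = 0.4000
z(0.9200) = 1.4051, z(0.4000) = -0.2533
d' = z(H) − z(FA) = 1.4051 − (-0.2533) = 1.6584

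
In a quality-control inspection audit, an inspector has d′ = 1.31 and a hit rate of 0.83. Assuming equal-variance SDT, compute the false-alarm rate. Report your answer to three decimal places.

z(hit rate) = z(0.83) = 0.9542
z(FA) = z(H) − d' = 0.9542 − 1.31 = -0.3558
false-alarm rate = Φ(-0.3558) = 0.3610

false-alarm rate = 0.361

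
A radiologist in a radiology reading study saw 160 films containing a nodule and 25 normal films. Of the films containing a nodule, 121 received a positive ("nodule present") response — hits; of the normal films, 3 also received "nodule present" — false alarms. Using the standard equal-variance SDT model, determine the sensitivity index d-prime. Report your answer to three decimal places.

H = 121/160 = 0.7562
FA = 3/25 = 0.1200
z(0.7562) = 0.6941, z(0.1200) = -1.1750
d' = z(H) − z(FA) = 0.6941 − (-1.1750) = 1.8691

d-prime = 1.869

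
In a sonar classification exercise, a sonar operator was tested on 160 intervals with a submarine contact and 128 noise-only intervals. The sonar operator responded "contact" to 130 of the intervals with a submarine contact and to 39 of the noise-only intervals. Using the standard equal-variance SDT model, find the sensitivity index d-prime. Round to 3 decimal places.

H = 130/160 = 0.8125
FA = 39/128 = 0.3047
z(H) = z(0.8125) = 0.8871
z(FA) = z(0.3047) = -0.5109
d' = z(H) − z(FA) = 0.8871 − (-0.5109) = 1.3980

d-prime = 1.398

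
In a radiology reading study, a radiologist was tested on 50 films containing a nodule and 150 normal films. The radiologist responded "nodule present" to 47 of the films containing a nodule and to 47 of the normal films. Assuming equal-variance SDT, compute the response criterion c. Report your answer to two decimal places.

H = 47/50 = 0.9400
FA = 47/150 = 0.3133
Φ⁻¹(0.9400) = 1.5548, Φ⁻¹(0.3133) = -0.4865
c = −½·[z(H) + z(FA)] = −0.5 × (1.5548 + (-0.4865)) = -0.53415

c = -0.53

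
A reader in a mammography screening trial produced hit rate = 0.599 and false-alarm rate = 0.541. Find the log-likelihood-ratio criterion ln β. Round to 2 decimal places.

Φ⁻¹(H) = Φ⁻¹(0.599) = 0.251
Φ⁻¹(FA) = Φ⁻¹(0.541) = 0.103
ln β = −½·[z(H)² − z(FA)²] = −0.5 × (0.063 − 0.011) = -0.026

ln β = -0.03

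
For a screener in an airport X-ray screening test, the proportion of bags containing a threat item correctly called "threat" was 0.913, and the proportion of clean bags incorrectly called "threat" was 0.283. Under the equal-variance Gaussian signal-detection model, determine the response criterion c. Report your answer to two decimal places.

z(H) = z(0.913) = 1.3595
z(FA) = z(0.283) = -0.5740
c = −½·[z(H) + z(FA)] = −0.5 × (1.3595 + (-0.5740)) = -0.39275

c = -0.39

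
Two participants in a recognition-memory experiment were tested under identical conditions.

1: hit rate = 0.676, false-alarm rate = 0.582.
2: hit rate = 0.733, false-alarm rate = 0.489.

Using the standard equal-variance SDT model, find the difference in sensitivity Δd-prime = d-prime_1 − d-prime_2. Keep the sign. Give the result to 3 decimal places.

Δd-prime = -0.400

1: z(0.676) = 0.4565, z(0.582) = 0.2070, d' = 0.2495
2: z(0.733) = 0.6219, z(0.489) = -0.0276, d' = 0.6495
Δd' = d'_1 − d'_2 = 0.2495 − 0.6495 = -0.4000
2 has the higher sensitivity.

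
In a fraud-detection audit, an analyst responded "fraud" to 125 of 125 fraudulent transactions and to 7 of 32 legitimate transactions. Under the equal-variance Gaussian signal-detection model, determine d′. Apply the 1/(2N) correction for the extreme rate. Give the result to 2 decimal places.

d′ = 3.43

The hit rate is 125/125 = 1, so apply the 1/(2N) correction: H → 1 − 1/(2·125) = 0.99600.
z(H) = z(0.99600) = 2.652
z(FA) = z(0.21875) = -0.776
d' = 2.652 − (-0.776) = 3.428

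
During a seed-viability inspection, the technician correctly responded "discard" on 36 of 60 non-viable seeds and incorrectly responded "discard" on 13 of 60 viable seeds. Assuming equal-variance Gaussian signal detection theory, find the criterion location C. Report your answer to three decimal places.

H = 36/60 = 0.6000
FA = 13/60 = 0.2167
Φ⁻¹(H) = 0.2533
Φ⁻¹(FA) = -0.7834
c = −½·[z(H) + z(FA)] = −0.5 × (0.2533 + (-0.7834)) = 0.26505
c > 0: the technician has a conservative response bias.

C = 0.265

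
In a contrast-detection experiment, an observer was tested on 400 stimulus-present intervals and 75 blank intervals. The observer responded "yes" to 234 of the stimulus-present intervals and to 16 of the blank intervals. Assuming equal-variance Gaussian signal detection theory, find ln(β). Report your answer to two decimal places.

H = 234/400 = 0.5850
FA = 16/75 = 0.2133
z(H) = 0.215
z(FA) = -0.795
ln β = −½·[z(H)² − z(FA)²] = −0.5 × (0.046 − 0.632) = 0.293

ln β = 0.29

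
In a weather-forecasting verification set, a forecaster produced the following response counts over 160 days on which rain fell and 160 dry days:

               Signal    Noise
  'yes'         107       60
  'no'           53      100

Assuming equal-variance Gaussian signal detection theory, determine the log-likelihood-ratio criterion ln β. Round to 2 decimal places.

ln β = -0.04

H = 107/160 = 0.6687
FA = 60/160 = 0.3750
Φ⁻¹(0.6687) = 0.436, Φ⁻¹(0.3750) = -0.319
ln β = −½·[z(H)² − z(FA)²] = −0.5 × (0.190 − 0.102) = -0.044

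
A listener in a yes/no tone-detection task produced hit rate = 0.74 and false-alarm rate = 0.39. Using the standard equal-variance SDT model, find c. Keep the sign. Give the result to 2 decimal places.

Φ⁻¹(H) = Φ⁻¹(0.74) = 0.6433
Φ⁻¹(FA) = Φ⁻¹(0.39) = -0.2793
c = −½·[z(H) + z(FA)] = −0.5 × (0.6433 + (-0.2793)) = -0.1820
c < 0: the listener has a liberal response bias.

c = -0.18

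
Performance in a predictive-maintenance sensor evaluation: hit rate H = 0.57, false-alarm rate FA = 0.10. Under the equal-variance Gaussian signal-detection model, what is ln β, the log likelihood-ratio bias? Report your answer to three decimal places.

ln β = 0.806

Φ⁻¹(H) = Φ⁻¹(0.57) = 0.1764
Φ⁻¹(FA) = Φ⁻¹(0.10) = -1.2816
ln β = −½·[z(H)² − z(FA)²] = −0.5 × (0.0311 − 1.6425) = 0.8057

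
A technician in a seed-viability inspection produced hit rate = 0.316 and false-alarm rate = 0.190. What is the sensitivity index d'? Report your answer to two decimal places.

Φ⁻¹(H) = Φ⁻¹(0.316) = -0.4789
Φ⁻¹(FA) = Φ⁻¹(0.190) = -0.8779
d' = z(H) − z(FA) = -0.4789 − (-0.8779) = 0.3990

d' = 0.40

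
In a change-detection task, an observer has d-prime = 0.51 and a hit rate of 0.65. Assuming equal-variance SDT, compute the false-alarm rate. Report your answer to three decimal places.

false-alarm rate = 0.450

z(hit rate) = z(0.65) = 0.3853
z(FA) = z(H) − d' = 0.3853 − 0.51 = -0.1247
false-alarm rate = Φ(-0.1247) = 0.4504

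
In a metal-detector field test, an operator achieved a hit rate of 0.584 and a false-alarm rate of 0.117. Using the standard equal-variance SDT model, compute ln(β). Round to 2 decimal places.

z(H) = z(0.584) = 0.212
z(FA) = z(0.117) = -1.190
ln β = −½·[z(H)² − z(FA)²] = −0.5 × (0.045 − 1.416) = 0.6855

ln β = 0.69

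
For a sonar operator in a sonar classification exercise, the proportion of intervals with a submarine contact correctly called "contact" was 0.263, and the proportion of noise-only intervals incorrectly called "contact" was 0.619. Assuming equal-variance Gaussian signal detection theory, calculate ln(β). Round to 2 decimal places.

Φ⁻¹(H) = -0.634
Φ⁻¹(FA) = 0.303
ln β = −½·[z(H)² − z(FA)²] = −0.5 × (0.402 − 0.092) = -0.155

ln β = -0.16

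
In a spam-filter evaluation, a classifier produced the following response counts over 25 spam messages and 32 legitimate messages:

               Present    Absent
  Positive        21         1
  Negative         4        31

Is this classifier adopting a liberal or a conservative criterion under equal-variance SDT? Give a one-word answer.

conservative

z(H) = 0.994, z(FA) = -1.863
c = −½·(z(H) + z(FA)) = 0.4345
c > 0 → conservative criterion (biased toward responding “no”).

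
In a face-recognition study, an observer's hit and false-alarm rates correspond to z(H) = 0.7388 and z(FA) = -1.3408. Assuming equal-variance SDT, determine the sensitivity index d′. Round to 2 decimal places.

d′ = 2.08

d' = z(H) − z(FA) = 0.7388 − (-1.3408) = 2.0796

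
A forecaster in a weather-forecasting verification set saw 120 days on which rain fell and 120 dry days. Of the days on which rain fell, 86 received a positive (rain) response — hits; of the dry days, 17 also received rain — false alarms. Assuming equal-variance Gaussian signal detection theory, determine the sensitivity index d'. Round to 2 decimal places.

d' = 1.65

H = 86/120 = 0.7167
FA = 17/120 = 0.1417
z(0.7167) = 0.5731, z(0.1417) = -1.0727
d' = z(H) − z(FA) = 0.5731 − (-1.0727) = 1.6458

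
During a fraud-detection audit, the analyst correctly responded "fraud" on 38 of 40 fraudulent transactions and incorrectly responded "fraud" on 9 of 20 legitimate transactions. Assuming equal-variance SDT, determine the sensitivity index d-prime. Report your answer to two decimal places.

H = 38/40 = 0.9500
FA = 9/20 = 0.4500
z(0.9500) = 1.6449, z(0.4500) = -0.1257
d' = z(H) − z(FA) = 1.6449 − (-0.1257) = 1.7706

d-prime = 1.77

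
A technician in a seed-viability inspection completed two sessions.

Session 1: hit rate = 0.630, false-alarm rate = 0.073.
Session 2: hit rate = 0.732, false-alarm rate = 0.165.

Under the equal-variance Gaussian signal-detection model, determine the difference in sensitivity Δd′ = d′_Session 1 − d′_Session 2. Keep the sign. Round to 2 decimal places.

Session 1: z(0.630) = 0.332, z(0.073) = -1.454, d' = 1.786
Session 2: z(0.732) = 0.619, z(0.165) = -0.974, d' = 1.593
Δd' = d'_Session 1 − d'_Session 2 = 1.786 − 1.593 = 0.193
Session 1 has the higher sensitivity.

Δd′ = 0.19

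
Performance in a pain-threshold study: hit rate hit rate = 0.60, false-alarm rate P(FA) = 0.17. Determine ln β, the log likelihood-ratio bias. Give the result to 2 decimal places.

z(0.60) = 0.253, z(0.17) = -0.954
ln β = −½·[z(H)² − z(FA)²] = −0.5 × (0.064 − 0.910) = 0.423

ln β = 0.42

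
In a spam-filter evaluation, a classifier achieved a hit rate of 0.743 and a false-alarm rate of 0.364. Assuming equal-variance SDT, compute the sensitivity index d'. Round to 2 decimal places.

d' = 1.00

Φ⁻¹(0.743) = 0.653, Φ⁻¹(0.364) = -0.348
d' = z(H) − z(FA) = 0.653 − (-0.348) = 1.001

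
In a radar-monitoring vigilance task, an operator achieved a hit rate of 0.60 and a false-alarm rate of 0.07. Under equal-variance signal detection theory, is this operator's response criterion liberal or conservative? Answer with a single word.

conservative

z(H) = 0.253, z(FA) = -1.476
c = −½·(z(H) + z(FA)) = 0.6115
c > 0 → conservative criterion (biased toward responding “no”).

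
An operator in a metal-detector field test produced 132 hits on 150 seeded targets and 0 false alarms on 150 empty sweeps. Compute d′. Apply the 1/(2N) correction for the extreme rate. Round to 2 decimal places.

d′ = 3.89

The false-alarm rate is 0/150 = 0, so apply the 1/(2N) correction: FA → 1/(2·150) = 0.00333.
z(H) = z(0.88000) = 1.175
z(FA) = z(0.00333) = -2.713
d' = 1.175 − (-2.713) = 3.888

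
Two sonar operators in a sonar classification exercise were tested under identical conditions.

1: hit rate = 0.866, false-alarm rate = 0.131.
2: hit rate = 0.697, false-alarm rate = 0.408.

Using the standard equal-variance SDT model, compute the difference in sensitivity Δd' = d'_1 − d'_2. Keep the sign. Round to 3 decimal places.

1: z(0.866) = 1.1077, z(0.131) = -1.1217, d' = 2.2294
2: z(0.697) = 0.5158, z(0.408) = -0.2327, d' = 0.7485
Δd' = d'_1 − d'_2 = 2.2294 − 0.7485 = 1.4809
1 has the higher sensitivity.

Δd' = 1.481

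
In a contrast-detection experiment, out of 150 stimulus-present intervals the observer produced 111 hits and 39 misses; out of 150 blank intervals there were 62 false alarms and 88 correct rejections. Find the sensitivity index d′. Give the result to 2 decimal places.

d′ = 0.86

H = 111/150 = 0.7400
FA = 62/150 = 0.4133
z(H) = z(0.7400) = 0.643
z(FA) = z(0.4133) = -0.219
d' = z(H) − z(FA) = 0.643 − (-0.219) = 0.862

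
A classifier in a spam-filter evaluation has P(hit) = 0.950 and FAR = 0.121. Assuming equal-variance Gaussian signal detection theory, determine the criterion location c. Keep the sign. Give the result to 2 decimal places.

Φ⁻¹(H) = Φ⁻¹(0.950) = 1.6449
Φ⁻¹(FA) = Φ⁻¹(0.121) = -1.1700
c = −½·[z(H) + z(FA)] = −0.5 × (1.6449 + (-1.1700)) = -0.23745
c < 0: the classifier has a liberal response bias.

c = -0.24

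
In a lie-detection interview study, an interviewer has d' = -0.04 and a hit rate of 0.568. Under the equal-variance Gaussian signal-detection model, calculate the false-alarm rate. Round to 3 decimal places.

z(hit rate) = z(0.568) = 0.1713
z(FA) = z(H) − d' = 0.1713 − (-0.04) = 0.2113
false-alarm rate = Φ(0.2113) = 0.5837

false-alarm rate = 0.584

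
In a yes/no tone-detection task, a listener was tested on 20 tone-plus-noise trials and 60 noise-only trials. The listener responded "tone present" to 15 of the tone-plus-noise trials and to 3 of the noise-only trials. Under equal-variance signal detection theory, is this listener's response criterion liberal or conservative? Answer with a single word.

z(H) = 0.674, z(FA) = -1.645
c = −½·(z(H) + z(FA)) = 0.4855
c > 0 → conservative criterion (biased toward responding “no”).

conservative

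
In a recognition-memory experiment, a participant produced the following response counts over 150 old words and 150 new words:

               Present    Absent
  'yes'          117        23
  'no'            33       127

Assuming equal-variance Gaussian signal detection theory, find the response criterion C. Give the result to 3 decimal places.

H = 117/150 = 0.7800
FA = 23/150 = 0.1533
z(0.7800) = 0.7722, z(0.1533) = -1.0224
c = −½·[z(H) + z(FA)] = −0.5 × (0.7722 + (-1.0224)) = 0.1251
c > 0: the participant has a conservative response bias.

C = 0.125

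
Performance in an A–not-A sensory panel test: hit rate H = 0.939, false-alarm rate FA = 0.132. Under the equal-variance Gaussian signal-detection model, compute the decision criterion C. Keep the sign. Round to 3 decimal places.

C = -0.215

Φ⁻¹(H) = Φ⁻¹(0.939) = 1.5464
Φ⁻¹(FA) = Φ⁻¹(0.132) = -1.1170
c = −½·[z(H) + z(FA)] = −0.5 × (1.5464 + (-1.1170)) = -0.2147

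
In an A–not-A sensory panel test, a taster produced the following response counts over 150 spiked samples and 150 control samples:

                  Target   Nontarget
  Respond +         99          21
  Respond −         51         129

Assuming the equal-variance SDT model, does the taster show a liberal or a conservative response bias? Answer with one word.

conservative

z(H) = 0.412, z(FA) = -1.080
c = −½·(z(H) + z(FA)) = 0.334
c > 0 → conservative criterion (biased toward responding “no”).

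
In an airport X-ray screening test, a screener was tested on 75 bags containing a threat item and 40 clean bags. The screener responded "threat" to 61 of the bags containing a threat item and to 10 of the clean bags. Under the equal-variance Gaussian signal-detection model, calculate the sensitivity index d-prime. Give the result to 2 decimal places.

d-prime = 1.56

H = 61/75 = 0.8133
FA = 10/40 = 0.2500
Φ⁻¹(H) = Φ⁻¹(0.8133) = 0.890
Φ⁻¹(FA) = Φ⁻¹(0.2500) = -0.674
d' = z(H) − z(FA) = 0.890 − (-0.674) = 1.564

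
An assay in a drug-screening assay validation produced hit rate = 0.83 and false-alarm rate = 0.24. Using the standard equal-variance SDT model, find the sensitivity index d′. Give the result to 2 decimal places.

z(H) = z(0.83) = 0.9542
z(FA) = z(0.24) = -0.7063
d' = z(H) − z(FA) = 0.9542 − (-0.7063) = 1.6605

d′ = 1.66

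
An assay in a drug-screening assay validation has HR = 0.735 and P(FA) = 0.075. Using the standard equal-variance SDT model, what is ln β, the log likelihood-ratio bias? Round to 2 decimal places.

Φ⁻¹(H) = 0.628
Φ⁻¹(FA) = -1.440
ln β = −½·[z(H)² − z(FA)²] = −0.5 × (0.394 − 2.074) = 0.840

ln β = 0.84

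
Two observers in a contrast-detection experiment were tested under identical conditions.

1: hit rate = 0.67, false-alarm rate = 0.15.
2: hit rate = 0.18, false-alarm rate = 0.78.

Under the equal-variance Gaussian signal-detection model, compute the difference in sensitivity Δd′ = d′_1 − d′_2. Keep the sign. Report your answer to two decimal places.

1: z(0.67) = 0.440, z(0.15) = -1.036, d' = 1.476
2: z(0.18) = -0.915, z(0.78) = 0.772, d' = -1.687
Δd' = d'_1 − d'_2 = 1.476 − (-1.687) = 3.163
1 has the higher sensitivity.

Δd′ = 3.16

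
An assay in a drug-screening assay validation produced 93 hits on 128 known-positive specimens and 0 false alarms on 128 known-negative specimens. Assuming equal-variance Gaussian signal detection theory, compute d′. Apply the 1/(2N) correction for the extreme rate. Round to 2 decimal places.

The false-alarm rate is 0/128 = 0, so apply the 1/(2N) correction: FA → 1/(2·128) = 0.00391.
z(H) = z(0.72656) = 0.602
z(FA) = z(0.00391) = -2.660
d' = 0.602 − (-2.660) = 3.262

d′ = 3.26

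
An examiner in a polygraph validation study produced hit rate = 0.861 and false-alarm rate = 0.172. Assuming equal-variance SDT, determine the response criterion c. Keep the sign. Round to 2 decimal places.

z(0.861) = 1.085, z(0.172) = -0.946
c = −½·[z(H) + z(FA)] = −0.5 × (1.085 + (-0.946)) = -0.0695
c < 0: the examiner has a liberal response bias.

c = -0.07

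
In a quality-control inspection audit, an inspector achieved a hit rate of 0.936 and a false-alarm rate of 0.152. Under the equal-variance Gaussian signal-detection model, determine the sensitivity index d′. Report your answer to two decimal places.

Φ⁻¹(H) = 1.5220
Φ⁻¹(FA) = -1.0279
d' = z(H) − z(FA) = 1.5220 − (-1.0279) = 2.5499

d′ = 2.55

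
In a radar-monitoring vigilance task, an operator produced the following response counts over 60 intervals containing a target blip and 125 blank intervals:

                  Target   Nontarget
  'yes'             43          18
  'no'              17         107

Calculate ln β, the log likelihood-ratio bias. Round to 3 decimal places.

H = 43/60 = 0.7167
FA = 18/125 = 0.1440
Φ⁻¹(H) = Φ⁻¹(0.7167) = 0.5731
Φ⁻¹(FA) = Φ⁻¹(0.1440) = -1.0625
ln β = −½·[z(H)² − z(FA)²] = −0.5 × (0.3284 − 1.1289) = 0.40025

ln β = 0.400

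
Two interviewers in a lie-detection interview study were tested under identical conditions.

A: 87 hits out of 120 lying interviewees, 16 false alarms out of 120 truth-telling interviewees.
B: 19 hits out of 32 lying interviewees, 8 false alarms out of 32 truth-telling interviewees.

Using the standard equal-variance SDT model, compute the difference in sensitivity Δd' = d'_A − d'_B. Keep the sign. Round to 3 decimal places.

Δd' = 0.797

A: z(0.7250) = 0.5978, z(0.1333) = -1.1109, d' = 1.7087
B: z(0.5938) = 0.2373, z(0.2500) = -0.6745, d' = 0.9118
Δd' = d'_A − d'_B = 1.7087 − 0.9118 = 0.7969
A has the higher sensitivity.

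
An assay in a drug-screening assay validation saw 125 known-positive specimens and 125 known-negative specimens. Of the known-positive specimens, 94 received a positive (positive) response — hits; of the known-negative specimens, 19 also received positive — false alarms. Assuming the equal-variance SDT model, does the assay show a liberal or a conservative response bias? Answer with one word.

conservative

z(H) = 0.681, z(FA) = -1.028
c = −½·(z(H) + z(FA)) = 0.1735
c > 0 → conservative criterion (biased toward responding “no”).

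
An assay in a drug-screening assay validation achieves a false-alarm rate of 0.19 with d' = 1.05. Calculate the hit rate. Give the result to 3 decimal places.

hit rate = 0.568

z(false-alarm rate) = z(0.19) = -0.8779
z(H) = z(FA) + d' = -0.8779 + 1.05 = 0.1721
hit rate = Φ(0.1721) = 0.5683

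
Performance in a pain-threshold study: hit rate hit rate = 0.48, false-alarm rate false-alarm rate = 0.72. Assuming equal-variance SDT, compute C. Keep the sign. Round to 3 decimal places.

Φ⁻¹(H) = Φ⁻¹(0.48) = -0.0502
Φ⁻¹(FA) = Φ⁻¹(0.72) = 0.5828
c = −½·[z(H) + z(FA)] = −0.5 × (-0.0502 + 0.5828) = -0.2663
c < 0: the participant has a liberal response bias.

C = -0.266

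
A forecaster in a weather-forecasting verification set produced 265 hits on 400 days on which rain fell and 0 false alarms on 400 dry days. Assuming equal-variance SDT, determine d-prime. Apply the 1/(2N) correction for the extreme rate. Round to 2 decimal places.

d-prime = 3.44

The false-alarm rate is 0/400 = 0, so apply the 1/(2N) correction: FA → 1/(2·400) = 0.00125.
z(H) = z(0.66250) = 0.419
z(FA) = z(0.00125) = -3.023
d' = 0.419 − (-3.023) = 3.442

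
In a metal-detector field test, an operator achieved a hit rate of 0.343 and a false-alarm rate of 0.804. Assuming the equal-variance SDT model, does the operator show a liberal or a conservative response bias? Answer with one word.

liberal

z(H) = -0.404, z(FA) = 0.856
c = −½·(z(H) + z(FA)) = -0.226
c < 0 → liberal criterion (biased toward responding “yes”).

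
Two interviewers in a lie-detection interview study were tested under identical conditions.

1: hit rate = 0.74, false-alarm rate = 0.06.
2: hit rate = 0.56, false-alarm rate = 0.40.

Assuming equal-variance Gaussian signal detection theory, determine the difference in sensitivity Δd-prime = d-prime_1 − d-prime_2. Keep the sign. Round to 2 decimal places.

Δd-prime = 1.79

1: z(0.74) = 0.643, z(0.06) = -1.555, d' = 2.198
2: z(0.56) = 0.151, z(0.40) = -0.253, d' = 0.404
Δd' = d'_1 − d'_2 = 2.198 − 0.404 = 1.794
1 has the higher sensitivity.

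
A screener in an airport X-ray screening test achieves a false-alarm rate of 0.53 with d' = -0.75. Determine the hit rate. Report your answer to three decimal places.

hit rate = 0.250

z(false-alarm rate) = z(0.53) = 0.0753
z(H) = z(FA) + d' = 0.0753 + (-0.75) = -0.6747
hit rate = Φ(-0.6747) = 0.2499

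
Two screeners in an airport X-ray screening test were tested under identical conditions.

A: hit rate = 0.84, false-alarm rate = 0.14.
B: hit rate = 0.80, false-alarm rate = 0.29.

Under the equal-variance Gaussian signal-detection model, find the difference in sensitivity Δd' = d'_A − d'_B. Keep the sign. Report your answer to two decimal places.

A: z(0.84) = 0.994, z(0.14) = -1.080, d' = 2.074
B: z(0.80) = 0.842, z(0.29) = -0.553, d' = 1.395
Δd' = d'_A − d'_B = 2.074 − 1.395 = 0.679
A has the higher sensitivity.

Δd' = 0.68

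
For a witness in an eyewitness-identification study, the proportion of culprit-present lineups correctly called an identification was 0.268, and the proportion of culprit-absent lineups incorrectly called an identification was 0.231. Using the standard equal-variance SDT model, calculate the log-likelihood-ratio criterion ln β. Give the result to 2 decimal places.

ln β = 0.08

z(H) = -0.619
z(FA) = -0.736
ln β = −½·[z(H)² − z(FA)²] = −0.5 × (0.383 − 0.542) = 0.0795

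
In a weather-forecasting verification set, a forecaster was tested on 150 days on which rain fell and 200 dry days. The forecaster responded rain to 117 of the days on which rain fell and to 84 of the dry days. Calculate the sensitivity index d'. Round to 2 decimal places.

H = 117/150 = 0.7800
FA = 84/200 = 0.4200
z(0.7800) = 0.7722, z(0.4200) = -0.2019
d' = z(H) − z(FA) = 0.7722 − (-0.2019) = 0.9741

d' = 0.97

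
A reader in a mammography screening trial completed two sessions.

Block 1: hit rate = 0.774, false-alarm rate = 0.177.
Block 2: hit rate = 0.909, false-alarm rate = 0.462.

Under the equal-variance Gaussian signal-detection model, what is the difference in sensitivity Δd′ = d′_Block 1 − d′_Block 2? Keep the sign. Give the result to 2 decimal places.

Block 1: z(0.774) = 0.752, z(0.177) = -0.927, d' = 1.679
Block 2: z(0.909) = 1.335, z(0.462) = -0.095, d' = 1.430
Δd' = d'_Block 1 − d'_Block 2 = 1.679 − 1.430 = 0.249
Block 1 has the higher sensitivity.

Δd′ = 0.25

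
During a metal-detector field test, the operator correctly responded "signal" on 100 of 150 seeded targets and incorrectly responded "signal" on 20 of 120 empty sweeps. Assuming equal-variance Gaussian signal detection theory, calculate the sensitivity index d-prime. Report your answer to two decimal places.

H = 100/150 = 0.6667
FA = 20/120 = 0.1667
z(H) = 0.431
z(FA) = -0.967
d' = z(H) − z(FA) = 0.431 − (-0.967) = 1.398

d-prime = 1.40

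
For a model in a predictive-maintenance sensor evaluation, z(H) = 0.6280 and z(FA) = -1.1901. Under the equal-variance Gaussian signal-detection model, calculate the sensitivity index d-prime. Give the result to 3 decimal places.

d-prime = 1.818

d' = z(H) − z(FA) = 0.6280 − (-1.1901) = 1.8181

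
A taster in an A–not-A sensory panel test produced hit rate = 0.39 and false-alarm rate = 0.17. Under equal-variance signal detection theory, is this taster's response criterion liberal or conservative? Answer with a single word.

conservative

z(H) = -0.279, z(FA) = -0.954
c = −½·(z(H) + z(FA)) = 0.6165
c > 0 → conservative criterion (biased toward responding “no”).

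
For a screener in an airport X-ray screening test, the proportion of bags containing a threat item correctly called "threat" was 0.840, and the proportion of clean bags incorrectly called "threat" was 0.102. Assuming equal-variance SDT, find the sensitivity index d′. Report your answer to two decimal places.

d′ = 2.26

z(H) = 0.9945
z(FA) = -1.2702
d' = z(H) − z(FA) = 0.9945 − (-1.2702) = 2.2647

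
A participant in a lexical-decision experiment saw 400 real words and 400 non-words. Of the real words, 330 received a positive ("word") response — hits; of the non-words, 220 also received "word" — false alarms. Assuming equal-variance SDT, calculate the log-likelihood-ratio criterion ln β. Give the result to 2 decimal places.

H = 330/400 = 0.8250
FA = 220/400 = 0.5500
z(H) = 0.935
z(FA) = 0.126
ln β = −½·[z(H)² − z(FA)²] = −0.5 × (0.874 − 0.016) = -0.429

ln β = -0.43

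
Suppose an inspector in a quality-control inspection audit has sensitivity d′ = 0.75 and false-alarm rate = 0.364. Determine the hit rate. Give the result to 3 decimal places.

hit rate = 0.656

z(false-alarm rate) = z(0.364) = -0.3478
z(H) = z(FA) + d' = -0.3478 + 0.75 = 0.4022
hit rate = Φ(0.4022) = 0.6562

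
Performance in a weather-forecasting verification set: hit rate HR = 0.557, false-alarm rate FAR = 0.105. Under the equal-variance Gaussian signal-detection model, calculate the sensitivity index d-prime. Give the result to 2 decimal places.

Φ⁻¹(H) = Φ⁻¹(0.557) = 0.143
Φ⁻¹(FA) = Φ⁻¹(0.105) = -1.254
d' = z(H) − z(FA) = 0.143 − (-1.254) = 1.397

d-prime = 1.40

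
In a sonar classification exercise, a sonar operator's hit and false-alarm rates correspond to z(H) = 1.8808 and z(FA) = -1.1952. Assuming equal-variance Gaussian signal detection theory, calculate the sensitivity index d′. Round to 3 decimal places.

d' = z(H) − z(FA) = 1.8808 − (-1.1952) = 3.0760

d′ = 3.076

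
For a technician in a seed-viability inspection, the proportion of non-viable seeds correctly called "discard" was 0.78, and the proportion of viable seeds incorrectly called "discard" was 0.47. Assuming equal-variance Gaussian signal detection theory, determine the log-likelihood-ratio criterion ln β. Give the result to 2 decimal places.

z(H) = 0.772
z(FA) = -0.075
ln β = −½·[z(H)² − z(FA)²] = −0.5 × (0.596 − 0.006) = -0.295

ln β = -0.30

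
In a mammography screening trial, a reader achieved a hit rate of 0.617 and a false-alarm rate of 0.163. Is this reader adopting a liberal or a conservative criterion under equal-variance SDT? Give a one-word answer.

conservative

z(H) = 0.298, z(FA) = -0.982
c = −½·(z(H) + z(FA)) = 0.342
c > 0 → conservative criterion (biased toward responding “no”).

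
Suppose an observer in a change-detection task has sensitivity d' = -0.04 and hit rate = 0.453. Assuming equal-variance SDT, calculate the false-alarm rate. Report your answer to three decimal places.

z(hit rate) = z(0.453) = -0.1181
z(FA) = z(H) − d' = -0.1181 − (-0.04) = -0.0781
false-alarm rate = Φ(-0.0781) = 0.4689

false-alarm rate = 0.469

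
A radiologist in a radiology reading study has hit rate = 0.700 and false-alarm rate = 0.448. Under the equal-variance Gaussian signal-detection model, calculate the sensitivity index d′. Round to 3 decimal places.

z(0.700) = 0.5244, z(0.448) = -0.1307
d' = z(H) − z(FA) = 0.5244 − (-0.1307) = 0.6551

d′ = 0.655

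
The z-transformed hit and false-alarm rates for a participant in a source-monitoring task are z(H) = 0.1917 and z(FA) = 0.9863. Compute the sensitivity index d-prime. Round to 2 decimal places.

d-prime = -0.79

d' = z(H) − z(FA) = 0.1917 − 0.9863 = -0.7946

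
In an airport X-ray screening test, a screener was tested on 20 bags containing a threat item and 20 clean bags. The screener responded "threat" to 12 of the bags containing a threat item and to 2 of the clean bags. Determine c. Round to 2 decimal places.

c = 0.51

H = 12/20 = 0.6000
FA = 2/20 = 0.1000
Φ⁻¹(H) = Φ⁻¹(0.6000) = 0.2533
Φ⁻¹(FA) = Φ⁻¹(0.1000) = -1.2816
c = −½·[z(H) + z(FA)] = −0.5 × (0.2533 + (-1.2816)) = 0.51415
c > 0: the screener has a conservative response bias.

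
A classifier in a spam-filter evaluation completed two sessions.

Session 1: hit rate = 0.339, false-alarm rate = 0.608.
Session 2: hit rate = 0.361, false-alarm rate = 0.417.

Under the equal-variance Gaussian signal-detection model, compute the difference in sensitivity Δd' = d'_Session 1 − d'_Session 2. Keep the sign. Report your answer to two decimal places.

Session 1: z(0.339) = -0.415, z(0.608) = 0.274, d' = -0.689
Session 2: z(0.361) = -0.356, z(0.417) = -0.210, d' = -0.146
Δd' = d'_Session 1 − d'_Session 2 = -0.689 − (-0.146) = -0.543
Session 2 has the higher sensitivity.

Δd' = -0.54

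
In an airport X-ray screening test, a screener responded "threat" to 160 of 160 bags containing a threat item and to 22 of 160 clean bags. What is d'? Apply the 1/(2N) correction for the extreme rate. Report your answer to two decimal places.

The hit rate is 160/160 = 1, so apply the 1/(2N) correction: H → 1 − 1/(2·160) = 0.99687.
z(H) = z(0.99687) = 2.734
z(FA) = z(0.13750) = -1.092
d' = 2.734 − (-1.092) = 3.826

d' = 3.83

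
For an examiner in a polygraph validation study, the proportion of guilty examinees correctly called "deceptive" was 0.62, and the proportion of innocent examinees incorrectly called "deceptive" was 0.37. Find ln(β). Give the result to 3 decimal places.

ln β = 0.008

Φ⁻¹(H) = Φ⁻¹(0.62) = 0.3055
Φ⁻¹(FA) = Φ⁻¹(0.37) = -0.3319
ln β = −½·[z(H)² − z(FA)²] = −0.5 × (0.0933 − 0.1102) = 0.00845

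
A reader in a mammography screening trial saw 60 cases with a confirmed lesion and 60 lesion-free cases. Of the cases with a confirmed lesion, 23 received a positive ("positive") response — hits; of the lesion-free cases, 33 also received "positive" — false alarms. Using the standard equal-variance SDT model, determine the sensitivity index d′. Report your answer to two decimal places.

H = 23/60 = 0.3833
FA = 33/60 = 0.5500
Φ⁻¹(H) = Φ⁻¹(0.3833) = -0.2968
Φ⁻¹(FA) = Φ⁻¹(0.5500) = 0.1257
d' = z(H) − z(FA) = -0.2968 − 0.1257 = -0.4225

d′ = -0.42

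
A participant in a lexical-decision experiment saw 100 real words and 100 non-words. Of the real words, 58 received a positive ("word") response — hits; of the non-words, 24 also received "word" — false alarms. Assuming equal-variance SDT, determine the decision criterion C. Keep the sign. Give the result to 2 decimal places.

H = 58/100 = 0.5800
FA = 24/100 = 0.2400
Φ⁻¹(H) = 0.202
Φ⁻¹(FA) = -0.706
c = −½·[z(H) + z(FA)] = −0.5 × (0.202 + (-0.706)) = 0.252

C = 0.25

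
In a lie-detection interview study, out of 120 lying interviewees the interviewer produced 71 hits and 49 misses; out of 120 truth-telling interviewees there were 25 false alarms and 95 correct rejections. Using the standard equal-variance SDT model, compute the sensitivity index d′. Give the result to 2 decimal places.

d′ = 1.04

H = 71/120 = 0.5917
FA = 25/120 = 0.2083
Φ⁻¹(H) = Φ⁻¹(0.5917) = 0.2319
Φ⁻¹(FA) = Φ⁻¹(0.2083) = -0.8123
d' = z(H) − z(FA) = 0.2319 − (-0.8123) = 1.0442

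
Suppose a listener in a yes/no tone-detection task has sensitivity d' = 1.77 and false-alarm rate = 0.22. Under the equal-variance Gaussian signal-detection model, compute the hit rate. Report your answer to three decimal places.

hit rate = 0.841

z(false-alarm rate) = z(0.22) = -0.7722
z(H) = z(FA) + d' = -0.7722 + 1.77 = 0.9978
hit rate = Φ(0.9978) = 0.8408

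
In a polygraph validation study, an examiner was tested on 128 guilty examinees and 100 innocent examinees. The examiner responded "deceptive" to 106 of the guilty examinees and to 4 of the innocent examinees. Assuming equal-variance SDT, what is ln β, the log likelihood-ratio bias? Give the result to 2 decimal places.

H = 106/128 = 0.8281
FA = 4/100 = 0.0400
z(H) = z(0.8281) = 0.947
z(FA) = z(0.0400) = -1.751
ln β = −½·[z(H)² − z(FA)²] = −0.5 × (0.897 − 3.066) = 1.0845

ln β = 1.08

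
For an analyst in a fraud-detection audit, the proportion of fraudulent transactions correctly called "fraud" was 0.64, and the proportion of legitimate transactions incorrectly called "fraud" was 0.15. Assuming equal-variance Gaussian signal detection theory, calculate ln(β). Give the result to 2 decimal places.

ln β = 0.47

z(H) = 0.358
z(FA) = -1.036
ln β = −½·[z(H)² − z(FA)²] = −0.5 × (0.128 − 1.073) = 0.4725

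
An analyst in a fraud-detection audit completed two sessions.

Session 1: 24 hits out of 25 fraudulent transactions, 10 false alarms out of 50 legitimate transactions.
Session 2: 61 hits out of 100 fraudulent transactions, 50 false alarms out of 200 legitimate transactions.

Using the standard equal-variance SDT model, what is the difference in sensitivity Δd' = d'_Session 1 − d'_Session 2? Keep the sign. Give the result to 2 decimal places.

Δd' = 1.64

Session 1: z(0.9600) = 1.751, z(0.2000) = -0.842, d' = 2.593
Session 2: z(0.6100) = 0.279, z(0.2500) = -0.674, d' = 0.953
Δd' = d'_Session 1 − d'_Session 2 = 2.593 − 0.953 = 1.640
Session 1 has the higher sensitivity.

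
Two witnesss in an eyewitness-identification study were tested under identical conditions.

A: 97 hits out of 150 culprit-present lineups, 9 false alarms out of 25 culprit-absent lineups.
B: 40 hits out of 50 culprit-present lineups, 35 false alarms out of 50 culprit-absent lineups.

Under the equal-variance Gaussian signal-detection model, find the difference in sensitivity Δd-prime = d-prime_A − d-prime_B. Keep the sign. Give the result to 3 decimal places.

A: z(0.6467) = 0.3764, z(0.3600) = -0.3585, d' = 0.7349
B: z(0.8000) = 0.8416, z(0.7000) = 0.5244, d' = 0.3172
Δd' = d'_A − d'_B = 0.7349 − 0.3172 = 0.4177
A has the higher sensitivity.

Δd-prime = 0.418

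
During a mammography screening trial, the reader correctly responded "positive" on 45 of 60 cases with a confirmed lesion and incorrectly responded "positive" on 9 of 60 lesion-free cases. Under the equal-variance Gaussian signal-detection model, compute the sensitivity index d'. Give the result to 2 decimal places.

d' = 1.71

H = 45/60 = 0.7500
FA = 9/60 = 0.1500
z(H) = z(0.7500) = 0.674
z(FA) = z(0.1500) = -1.036
d' = z(H) − z(FA) = 0.674 − (-1.036) = 1.710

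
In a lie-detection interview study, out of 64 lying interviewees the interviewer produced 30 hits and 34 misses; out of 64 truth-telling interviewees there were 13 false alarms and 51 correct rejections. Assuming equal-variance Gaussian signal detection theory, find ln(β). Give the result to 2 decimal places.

ln β = 0.34

H = 30/64 = 0.4688
FA = 13/64 = 0.2031
z(H) = -0.078
z(FA) = -0.831
ln β = −½·[z(H)² − z(FA)²] = −0.5 × (0.006 − 0.691) = 0.3425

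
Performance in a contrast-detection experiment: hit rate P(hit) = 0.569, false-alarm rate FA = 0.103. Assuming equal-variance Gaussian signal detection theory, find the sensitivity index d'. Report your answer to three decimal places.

d' = 1.438

z(H) = 0.1738
z(FA) = -1.2646
d' = z(H) − z(FA) = 0.1738 − (-1.2646) = 1.4384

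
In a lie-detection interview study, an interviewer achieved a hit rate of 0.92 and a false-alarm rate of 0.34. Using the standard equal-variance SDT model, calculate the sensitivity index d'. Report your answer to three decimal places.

z(H) = z(0.92) = 1.4051
z(FA) = z(0.34) = -0.4125
d' = z(H) − z(FA) = 1.4051 − (-0.4125) = 1.8176

d' = 1.818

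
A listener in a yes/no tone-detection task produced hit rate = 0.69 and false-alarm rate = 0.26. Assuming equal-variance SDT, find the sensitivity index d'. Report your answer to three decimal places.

Φ⁻¹(H) = Φ⁻¹(0.69) = 0.4959
Φ⁻¹(FA) = Φ⁻¹(0.26) = -0.6433
d' = z(H) − z(FA) = 0.4959 − (-0.6433) = 1.1392

d' = 1.139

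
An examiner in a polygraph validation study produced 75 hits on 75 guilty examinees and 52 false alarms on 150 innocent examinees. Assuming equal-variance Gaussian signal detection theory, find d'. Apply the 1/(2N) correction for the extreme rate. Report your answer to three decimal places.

The hit rate is 75/75 = 1, so apply the 1/(2N) correction: H → 1 − 1/(2·75) = 0.99333.
z(H) = z(0.99333) = 2.4746
z(FA) = z(0.34667) = -0.3943
d' = 2.4746 − (-0.3943) = 2.8689

d' = 2.869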